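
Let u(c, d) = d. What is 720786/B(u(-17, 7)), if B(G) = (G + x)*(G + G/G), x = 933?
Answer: 360393/3760 ≈ 95.849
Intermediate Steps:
B(G) = (1 + G)*(933 + G) (B(G) = (G + 933)*(G + G/G) = (933 + G)*(G + 1) = (933 + G)*(1 + G) = (1 + G)*(933 + G))
720786/B(u(-17, 7)) = 720786/(933 + 7² + 934*7) = 720786/(933 + 49 + 6538) = 720786/7520 = 720786*(1/7520) = 360393/3760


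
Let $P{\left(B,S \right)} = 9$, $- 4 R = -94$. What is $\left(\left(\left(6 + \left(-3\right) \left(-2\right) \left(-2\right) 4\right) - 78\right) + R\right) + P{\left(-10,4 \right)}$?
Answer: $- \frac{175}{2} \approx -87.5$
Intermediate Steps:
$R = \frac{47}{2}$ ($R = \left(- \frac{1}{4}\right) \left(-94\right) = \frac{47}{2} \approx 23.5$)
$\left(\left(\left(6 + \left(-3\right) \left(-2\right) \left(-2\right) 4\right) - 78\right) + R\right) + P{\left(-10,4 \right)} = \left(\left(\left(6 + \left(-3\right) \left(-2\right) \left(-2\right) 4\right) - 78\right) + \frac{47}{2}\right) + 9 = \left(\left(\left(6 + 6 \left(-2\right) 4\right) - 78\right) + \frac{47}{2}\right) + 9 = \left(\left(\left(6 - 48\right) - 78\right) + \frac{47}{2}\right) + 9 = \left(\left(-42 - 78\right) + \frac{47}{2}\right) + 9 = \left(-120 + \frac{47}{2}\right) + 9 = - \frac{193}{2} + 9 = - \frac{175}{2}$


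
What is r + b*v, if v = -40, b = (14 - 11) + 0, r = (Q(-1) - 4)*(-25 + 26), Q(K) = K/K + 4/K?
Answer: -127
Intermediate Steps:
Q(K) = 1 + 4/K
r = -7 (r = ((4 - 1)/(-1) - 4)*(-25 + 26) = (-1*3 - 4)*1 = (-3 - 4)*1 = -7*1 = -7)
b = 3 (b = 3 + 0 = 3)
r + b*v = -7 + 3*(-40) = -7 - 120 = -127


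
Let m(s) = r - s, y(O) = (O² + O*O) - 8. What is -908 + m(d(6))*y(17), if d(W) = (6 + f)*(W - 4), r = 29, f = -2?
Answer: 11062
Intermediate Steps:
y(O) = -8 + 2*O² (y(O) = (O² + O²) - 8 = 2*O² - 8 = -8 + 2*O²)
d(W) = -16 + 4*W (d(W) = (6 - 2)*(W - 4) = 4*(-4 + W) = -16 + 4*W)
m(s) = 29 - s
-908 + m(d(6))*y(17) = -908 + (29 - (-16 + 4*6))*(-8 + 2*17²) = -908 + (29 - (-16 + 24))*(-8 + 2*289) = -908 + (29 - 1*8)*(-8 + 578) = -908 + (29 - 8)*570 = -908 + 21*570 = -908 + 11970 = 11062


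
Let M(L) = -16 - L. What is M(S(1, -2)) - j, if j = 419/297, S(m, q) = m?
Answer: -5468/297 ≈ -18.411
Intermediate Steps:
j = 419/297 (j = 419*(1/297) = 419/297 ≈ 1.4108)
M(S(1, -2)) - j = (-16 - 1*1) - 1*419/297 = (-16 - 1) - 419/297 = -17 - 419/297 = -5468/297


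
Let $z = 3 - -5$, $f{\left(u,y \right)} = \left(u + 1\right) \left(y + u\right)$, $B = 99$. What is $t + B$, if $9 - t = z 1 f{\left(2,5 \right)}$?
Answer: $-60$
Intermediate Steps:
$f{\left(u,y \right)} = \left(1 + u\right) \left(u + y\right)$
$z = 8$ ($z = 3 + 5 = 8$)
$t = -159$ ($t = 9 - 8 \cdot 1 \left(2 + 5 + 2^{2} + 2 \cdot 5\right) = 9 - 8 \left(2 + 5 + 4 + 10\right) = 9 - 8 \cdot 21 = 9 - 168 = -159$)
$t + B = -159 + 99 = -60$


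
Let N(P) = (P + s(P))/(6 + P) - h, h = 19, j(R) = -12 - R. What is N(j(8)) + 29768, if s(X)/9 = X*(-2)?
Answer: 208073/7 ≈ 29725.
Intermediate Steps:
s(X) = -18*X (s(X) = 9*(X*(-2)) = 9*(-2*X) = -18*X)
N(P) = -19 - 17*P/(6 + P) (N(P) = (P - 18*P)/(6 + P) - 1*19 = (-17*P)/(6 + P) - 19 = -17*P/(6 + P) - 19 = -19 - 17*P/(6 + P))
N(j(8)) + 29768 = 6*(-19 - 6*(-12 - 1*8))/(6 + (-12 - 1*8)) + 29768 = 6*(-19 - 6*(-12 - 8))/(6 + (-12 - 8)) + 29768 = 6*(-19 - 6*(-20))/(6 - 20) + 29768 = 6*(-19 + 120)/(-14) + 29768 = 6*(-1/14)*101 + 29768 = -303/7 + 29768 = 208073/7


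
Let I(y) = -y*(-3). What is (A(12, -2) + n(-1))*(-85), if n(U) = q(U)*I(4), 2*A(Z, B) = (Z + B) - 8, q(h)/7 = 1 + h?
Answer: -85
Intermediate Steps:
q(h) = 7 + 7*h (q(h) = 7*(1 + h) = 7 + 7*h)
A(Z, B) = -4 + B/2 + Z/2 (A(Z, B) = ((Z + B) - 8)/2 = ((B + Z) - 8)/2 = (-8 + B + Z)/2 = -4 + B/2 + Z/2)
I(y) = 3*y
n(U) = 84 + 84*U (n(U) = (7 + 7*U)*(3*4) = (7 + 7*U)*12 = 84 + 84*U)
(A(12, -2) + n(-1))*(-85) = ((-4 + (½)*(-2) + (½)*12) + (84 + 84*(-1)))*(-85) = ((-4 - 1 + 6) + (84 - 84))*(-85) = (1 + 0)*(-85) = 1*(-85) = -85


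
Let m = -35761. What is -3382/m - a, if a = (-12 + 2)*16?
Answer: 5725142/35761 ≈ 160.09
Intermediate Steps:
a = -160 (a = -10*16 = -160)
-3382/m - a = -3382/(-35761) - 1*(-160) = -3382*(-1/35761) + 160 = 3382/35761 + 160 = 5725142/35761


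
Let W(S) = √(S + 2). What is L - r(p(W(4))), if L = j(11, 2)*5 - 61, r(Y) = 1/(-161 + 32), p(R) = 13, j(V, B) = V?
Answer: -773/129 ≈ -5.9922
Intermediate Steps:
W(S) = √(2 + S)
r(Y) = -1/129 (r(Y) = 1/(-129) = -1/129)
L = -6 (L = 11*5 - 61 = 55 - 61 = -6)
L - r(p(W(4))) = -6 - 1*(-1/129) = -6 + 1/129 = -773/129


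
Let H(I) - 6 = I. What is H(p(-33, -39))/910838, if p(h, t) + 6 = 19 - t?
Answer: 29/455419 ≈ 6.3678e-5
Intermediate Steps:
p(h, t) = 13 - t (p(h, t) = -6 + (19 - t) = 13 - t)
H(I) = 6 + I
H(p(-33, -39))/910838 = (6 + (13 - 1*(-39)))/910838 = (6 + (13 + 39))*(1/910838) = (6 + 52)*(1/910838) = 58*(1/910838) = 29/455419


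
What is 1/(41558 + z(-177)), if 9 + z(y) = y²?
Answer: 1/72878 ≈ 1.3722e-5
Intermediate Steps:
z(y) = -9 + y²
1/(41558 + z(-177)) = 1/(41558 + (-9 + (-177)²)) = 1/(41558 + (-9 + 31329)) = 1/(41558 + 31320) = 1/72878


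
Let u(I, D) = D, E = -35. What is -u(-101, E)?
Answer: 35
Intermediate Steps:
-u(-101, E) = -1*(-35) = 35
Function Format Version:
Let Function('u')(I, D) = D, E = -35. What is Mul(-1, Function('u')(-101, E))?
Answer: 35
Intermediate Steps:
Mul(-1, Function('u')(-101, E)) = Mul(-1, -35) = 35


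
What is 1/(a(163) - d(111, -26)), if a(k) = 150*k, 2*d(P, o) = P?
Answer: 2/48789 ≈ 4.0993e-5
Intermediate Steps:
d(P, o) = P/2
1/(a(163) - d(111, -26)) = 1/(150*163 - 111/2) = 1/(24450 - 1*111/2) = 1/(24450 - 111/2) = 1/(48789/2) = 2/48789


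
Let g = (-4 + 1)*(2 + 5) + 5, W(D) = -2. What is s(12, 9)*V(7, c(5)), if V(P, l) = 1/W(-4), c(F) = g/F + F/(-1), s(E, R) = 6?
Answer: -3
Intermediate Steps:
g = -16 (g = -3*7 + 5 = -21 + 5 = -16)
c(F) = -F - 16/F (c(F) = -16/F + F/(-1) = -16/F + F*(-1) = -16/F - F = -F - 16/F)
V(P, l) = -1/2 (V(P, l) = 1/(-2) = -1/2)
s(12, 9)*V(7, c(5)) = 6*(-1/2) = -3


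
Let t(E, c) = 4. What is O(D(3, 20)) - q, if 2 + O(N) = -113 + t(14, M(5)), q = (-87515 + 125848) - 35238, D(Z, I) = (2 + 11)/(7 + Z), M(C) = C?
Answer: -3206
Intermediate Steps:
D(Z, I) = 13/(7 + Z)
q = 3095 (q = 38333 - 35238 = 3095)
O(N) = -111 (O(N) = -2 + (-113 + 4) = -2 - 109 = -111)
O(D(3, 20)) - q = -111 - 1*3095 = -111 - 3095 = -3206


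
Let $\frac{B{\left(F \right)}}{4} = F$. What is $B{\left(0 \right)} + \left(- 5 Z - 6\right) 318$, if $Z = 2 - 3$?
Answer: $-318$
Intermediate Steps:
$Z = -1$
$B{\left(F \right)} = 4 F$
$B{\left(0 \right)} + \left(- 5 Z - 6\right) 318 = 4 \cdot 0 + \left(\left(-5\right) \left(-1\right) - 6\right) 318 = 0 + \left(5 - 6\right) 318 = 0 - 318 = -318$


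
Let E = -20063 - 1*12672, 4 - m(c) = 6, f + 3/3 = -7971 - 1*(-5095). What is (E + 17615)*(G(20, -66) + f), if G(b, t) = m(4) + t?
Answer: 44528400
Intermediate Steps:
f = -2877 (f = -1 + (-7971 - 1*(-5095)) = -1 + (-7971 + 5095) = -1 - 2876 = -2877)
m(c) = -2 (m(c) = 4 - 1*6 = 4 - 6 = -2)
G(b, t) = -2 + t
E = -32735 (E = -20063 - 12672 = -32735)
(E + 17615)*(G(20, -66) + f) = (-32735 + 17615)*((-2 - 66) - 2877) = -15120*(-68 - 2877) = -15120*(-2945) = 44528400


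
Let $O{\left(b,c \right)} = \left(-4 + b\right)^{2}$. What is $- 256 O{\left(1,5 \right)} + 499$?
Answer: $-1805$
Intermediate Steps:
$- 256 O{\left(1,5 \right)} + 499 = - 256 \left(-4 + 1\right)^{2} + 499 = - 256 \left(-3\right)^{2} + 499 = \left(-256\right) 9 + 499 = -2304 + 499 = -1805$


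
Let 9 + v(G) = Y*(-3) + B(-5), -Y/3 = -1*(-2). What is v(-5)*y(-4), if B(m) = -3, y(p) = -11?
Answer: -66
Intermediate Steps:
Y = -6 (Y = -(-3)*(-2) = -3*2 = -6)
v(G) = 6 (v(G) = -9 + (-6*(-3) - 3) = -9 + (18 - 3) = -9 + 15 = 6)
v(-5)*y(-4) = 6*(-11) = -66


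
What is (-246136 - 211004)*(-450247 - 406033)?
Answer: 391439839200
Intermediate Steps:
(-246136 - 211004)*(-450247 - 406033) = -457140*(-856280) = 391439839200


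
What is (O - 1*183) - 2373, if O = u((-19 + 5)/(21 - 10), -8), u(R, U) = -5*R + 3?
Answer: -28013/11 ≈ -2546.6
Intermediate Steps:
u(R, U) = 3 - 5*R
O = 103/11 (O = 3 - 5*(-19 + 5)/(21 - 10) = 3 - (-70)/11 = 3 - 5*(-14/11) = 3 + 70/11 = 103/11 ≈ 9.3636)
(O - 1*183) - 2373 = (103/11 - 1*183) - 2373 = (103/11 - 183) - 2373 = -1910/11 - 2373 = -28013/11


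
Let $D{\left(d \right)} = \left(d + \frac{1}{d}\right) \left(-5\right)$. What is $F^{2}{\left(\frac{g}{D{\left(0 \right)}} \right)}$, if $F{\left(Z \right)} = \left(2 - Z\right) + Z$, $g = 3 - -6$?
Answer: $4$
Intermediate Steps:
$D{\left(d \right)} = - 5 d - \frac{5}{d}$
$g = 9$ ($g = 3 + 6 = 9$)
$F{\left(Z \right)} = 2$
$F^{2}{\left(\frac{g}{D{\left(0 \right)}} \right)} = 2^{2} = 4$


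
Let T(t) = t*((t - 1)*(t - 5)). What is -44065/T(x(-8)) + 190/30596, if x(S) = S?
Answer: 337097645/7159464 ≈ 47.084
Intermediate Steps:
T(t) = t*(-1 + t)*(-5 + t) (T(t) = t*((-1 + t)*(-5 + t)) = t*(-1 + t)*(-5 + t))
-44065/T(x(-8)) + 190/30596 = -44065*(-1/(8*(5 + (-8)² - 6*(-8)))) + 190/30596 = -44065*(-1/(8*(5 + 64 + 48))) + 190*(1/30596) = -44065/((-8*117)) + 95/15298 = -44065/(-936) + 95/15298 = -44065*(-1/936) + 95/15298 = 44065/936 + 95/15298 = 337097645/7159464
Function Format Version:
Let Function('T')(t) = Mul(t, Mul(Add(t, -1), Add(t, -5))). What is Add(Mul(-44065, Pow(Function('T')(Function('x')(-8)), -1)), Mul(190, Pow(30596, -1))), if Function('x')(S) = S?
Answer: Rational(337097645, 7159464) ≈ 47.084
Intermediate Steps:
Function('T')(t) = Mul(t, Add(-1, t), Add(-5, t)) (Function('T')(t) = Mul(t, Mul(Add(-1, t), Add(-5, t))) = Mul(t, Add(-1, t), Add(-5, t)))
Add(Mul(-44065, Pow(Function('T')(Function('x')(-8)), -1)), Mul(190, Pow(30596, -1))) = Add(Mul(-44065, Pow(Mul(-8, Add(5, Pow(-8, 2), Mul(-6, -8))), -1)), Mul(190, Pow(30596, -1))) = Add(Mul(-44065, Pow(Mul(-8, Add(5, 64, 48)), -1)), Mul(190, Rational(1, 30596))) = Add(Mul(-44065, Pow(Mul(-8, 117), -1)), Rational(95, 15298)) = Add(Mul(-44065, Pow(-936, -1)), Rational(95, 15298)) = Add(Mul(-44065, Rational(-1, 936)), Rational(95, 15298)) = Add(Rational(44065, 936), Rational(95, 15298)) = Rational(337097645, 7159464)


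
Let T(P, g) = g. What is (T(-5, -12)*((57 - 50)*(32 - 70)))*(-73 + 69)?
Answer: -12768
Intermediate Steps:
(T(-5, -12)*((57 - 50)*(32 - 70)))*(-73 + 69) = (-12*(57 - 50)*(32 - 70))*(-73 + 69) = -84*(-38)*(-4) = -12*(-266)*(-4) = 3192*(-4) = -12768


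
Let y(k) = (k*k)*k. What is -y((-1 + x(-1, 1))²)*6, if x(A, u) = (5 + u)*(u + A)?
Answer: -6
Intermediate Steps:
x(A, u) = (5 + u)*(A + u)
y(k) = k³ (y(k) = k²*k = k³)
-y((-1 + x(-1, 1))²)*6 = -((-1 + (1² + 5*(-1) + 5*1 - 1*1))²)³*6 = -((-1 + (1 - 5 + 5 - 1))²)³*6 = -((-1 + 0)²)³*6 = -((-1)²)³*6 = -1³*6 = -6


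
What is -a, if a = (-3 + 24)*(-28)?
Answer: 588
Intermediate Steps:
a = -588 (a = 21*(-28) = -588)
-a = -1*(-588) = 588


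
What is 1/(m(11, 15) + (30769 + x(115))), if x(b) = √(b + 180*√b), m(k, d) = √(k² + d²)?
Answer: 1/(30769 + √346 + √5*√(23 + 36*√115)) ≈ 3.2433e-5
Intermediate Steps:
m(k, d) = √(d² + k²)
1/(m(11, 15) + (30769 + x(115))) = 1/(√(15² + 11²) + (30769 + √(115 + 180*√115))) = 1/(√(225 + 121) + (30769 + √(115 + 180*√115))) = 1/(√346 + (30769 + √(115 + 180*√115))) = 1/(30769 + √346 + √(115 + 180*√115))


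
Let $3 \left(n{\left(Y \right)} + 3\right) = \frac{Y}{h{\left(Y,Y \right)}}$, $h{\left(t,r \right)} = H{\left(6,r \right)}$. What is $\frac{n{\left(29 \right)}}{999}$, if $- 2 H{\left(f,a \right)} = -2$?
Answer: $\frac{20}{2997} \approx 0.0066733$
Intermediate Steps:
$H{\left(f,a \right)} = 1$ ($H{\left(f,a \right)} = \left(- \frac{1}{2}\right) \left(-2\right) = 1$)
$h{\left(t,r \right)} = 1$
$n{\left(Y \right)} = -3 + \frac{Y}{3}$ ($n{\left(Y \right)} = -3 + \frac{Y 1^{-1}}{3} = -3 + \frac{Y 1}{3} = -3 + \frac{Y}{3}$)
$\frac{n{\left(29 \right)}}{999} = \frac{-3 + \frac{1}{3} \cdot 29}{999} = \left(-3 + \frac{29}{3}\right) \frac{1}{999} = \frac{20}{3} \cdot \frac{1}{999} = \frac{20}{2997}$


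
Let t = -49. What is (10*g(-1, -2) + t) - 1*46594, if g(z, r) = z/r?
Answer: -46638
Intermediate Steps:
(10*g(-1, -2) + t) - 1*46594 = (10*(-1/(-2)) - 49) - 1*46594 = (10*(-1*(-1/2)) - 49) - 46594 = (10*(1/2) - 49) - 46594 = (5 - 49) - 46594 = -44 - 46594 = -46638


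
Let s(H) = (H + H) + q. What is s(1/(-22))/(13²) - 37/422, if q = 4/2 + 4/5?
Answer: -281037/3922490 ≈ -0.071648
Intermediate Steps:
q = 14/5 (q = 4*(½) + 4*(⅕) = 2 + ⅘ = 14/5 ≈ 2.8000)
s(H) = 14/5 + 2*H (s(H) = (H + H) + 14/5 = 2*H + 14/5 = 14/5 + 2*H)
s(1/(-22))/(13²) - 37/422 = (14/5 + 2/(-22))/(13²) - 37/422 = (14/5 + 2*(-1/22))/169 - 37*1/422 = (14/5 - 1/11)*(1/169) - 37/422 = (149/55)*(1/169) - 37/422 = 149/9295 - 37/422 = -281037/3922490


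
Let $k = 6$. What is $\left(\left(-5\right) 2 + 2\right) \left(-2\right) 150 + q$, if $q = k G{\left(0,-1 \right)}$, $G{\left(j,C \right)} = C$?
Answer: $2394$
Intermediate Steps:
$q = -6$ ($q = 6 \left(-1\right) = -6$)
$\left(\left(-5\right) 2 + 2\right) \left(-2\right) 150 + q = \left(\left(-5\right) 2 + 2\right) \left(-2\right) 150 - 6 = \left(-10 + 2\right) \left(-2\right) 150 - 6 = \left(-8\right) \left(-2\right) 150 - 6 = 16 \cdot 150 - 6 = 2400 - 6 = 2394$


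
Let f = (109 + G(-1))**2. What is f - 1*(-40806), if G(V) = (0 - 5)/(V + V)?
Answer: 212953/4 ≈ 53238.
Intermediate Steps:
G(V) = -5/(2*V) (G(V) = -5*1/(2*V) = -5/(2*V))
f = 49729/4 (f = (109 - 5/2/(-1))**2 = (109 - 5/2*(-1))**2 = (109 + 5/2)**2 = (223/2)**2 = 49729/4 ≈ 12432.)
f - 1*(-40806) = 49729/4 - 1*(-40806) = 49729/4 + 40806 = 212953/4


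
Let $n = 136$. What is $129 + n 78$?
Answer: $10737$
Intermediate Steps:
$129 + n 78 = 129 + 136 \cdot 78 = 129 + 10608 = 10737$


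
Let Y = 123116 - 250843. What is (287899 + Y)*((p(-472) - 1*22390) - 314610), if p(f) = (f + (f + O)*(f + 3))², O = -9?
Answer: 8117088770430508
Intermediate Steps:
p(f) = (f + (-9 + f)*(3 + f))² (p(f) = (f + (f - 9)*(f + 3))² = (f + (-9 + f)*(3 + f))²)
Y = -127727
(287899 + Y)*((p(-472) - 1*22390) - 314610) = (287899 - 127727)*(((27 - 1*(-472)² + 5*(-472))² - 1*22390) - 314610) = 160172*(((27 - 1*222784 - 2360)² - 22390) - 314610) = 160172*(((27 - 222784 - 2360)² - 22390) - 314610) = 160172*(((-225117)² - 22390) - 314610) = 160172*((50677663689 - 22390) - 314610) = 160172*(50677641299 - 314610) = 160172*50677326689 = 8117088770430508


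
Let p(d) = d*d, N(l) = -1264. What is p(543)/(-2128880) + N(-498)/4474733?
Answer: -1322061454637/9526169589040 ≈ -0.13878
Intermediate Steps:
p(d) = d**2
p(543)/(-2128880) + N(-498)/4474733 = 543**2/(-2128880) - 1264/4474733 = 294849*(-1/2128880) - 1264*1/4474733 = -294849/2128880 - 1264/4474733 = -1322061454637/9526169589040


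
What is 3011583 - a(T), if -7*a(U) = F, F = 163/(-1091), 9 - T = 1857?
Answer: 22999459208/7637 ≈ 3.0116e+6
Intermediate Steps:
T = -1848 (T = 9 - 1*1857 = 9 - 1857 = -1848)
F = -163/1091 (F = 163*(-1/1091) = -163/1091 ≈ -0.14940)
a(U) = 163/7637 (a(U) = -1/7*(-163/1091) = 163/7637)
3011583 - a(T) = 3011583 - 1*163/7637 = 3011583 - 163/7637 = 22999459208/7637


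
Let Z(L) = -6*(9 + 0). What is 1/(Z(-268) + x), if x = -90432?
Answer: -1/90486 ≈ -1.1051e-5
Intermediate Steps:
Z(L) = -54 (Z(L) = -6*9 = -54)
1/(Z(-268) + x) = 1/(-54 - 90432) = 1/(-90486) = -1/90486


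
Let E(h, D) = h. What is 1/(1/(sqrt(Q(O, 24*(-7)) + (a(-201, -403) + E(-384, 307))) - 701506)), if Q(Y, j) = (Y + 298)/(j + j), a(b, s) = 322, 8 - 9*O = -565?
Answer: -701506 + I*sqrt(9083)/12 ≈ -7.0151e+5 + 7.9421*I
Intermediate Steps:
O = 191/3 (O = 8/9 - 1/9*(-565) = 8/9 + 565/9 = 191/3 ≈ 63.667)
Q(Y, j) = (298 + Y)/(2*j) (Q(Y, j) = (298 + Y)/((2*j)) = (298 + Y)*(1/(2*j)) = (298 + Y)/(2*j))
1/(1/(sqrt(Q(O, 24*(-7)) + (a(-201, -403) + E(-384, 307))) - 701506)) = 1/(1/(sqrt((298 + 191/3)/(2*((24*(-7)))) + (322 - 384)) - 701506)) = 1/(1/(sqrt((1/2)*(1085/3)/(-168) - 62) - 701506)) = 1/(1/(sqrt((1/2)*(-1/168)*(1085/3) - 62) - 701506)) = 1/(1/(sqrt(-155/144 - 62) - 701506)) = 1/(1/(sqrt(-9083/144) - 701506)) = 1/(1/(I*sqrt(9083)/12 - 701506)) = 1/(1/(-701506 + I*sqrt(9083)/12)) = -701506 + I*sqrt(9083)/12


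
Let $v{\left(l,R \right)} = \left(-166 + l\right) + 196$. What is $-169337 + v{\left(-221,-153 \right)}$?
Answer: $-169528$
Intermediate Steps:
$v{\left(l,R \right)} = 30 + l$
$-169337 + v{\left(-221,-153 \right)} = -169337 + \left(30 - 221\right) = -169337 - 191 = -169528$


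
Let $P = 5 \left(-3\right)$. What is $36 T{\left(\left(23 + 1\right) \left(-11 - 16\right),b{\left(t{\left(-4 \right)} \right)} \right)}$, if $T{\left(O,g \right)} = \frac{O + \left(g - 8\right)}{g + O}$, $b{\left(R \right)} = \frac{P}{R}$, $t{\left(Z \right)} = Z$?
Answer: $\frac{31308}{859} \approx 36.447$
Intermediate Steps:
$P = -15$
$b{\left(R \right)} = - \frac{15}{R}$
$T{\left(O,g \right)} = \frac{-8 + O + g}{O + g}$ ($T{\left(O,g \right)} = \frac{O + \left(g - 8\right)}{O + g} = \frac{O + \left(-8 + g\right)}{O + g} = \frac{-8 + O + g}{O + g}$)
$36 T{\left(\left(23 + 1\right) \left(-11 - 16\right),b{\left(t{\left(-4 \right)} \right)} \right)} = 36 \frac{-8 + \left(23 + 1\right) \left(-11 - 16\right) - \frac{15}{-4}}{\left(23 + 1\right) \left(-11 - 16\right) - \frac{15}{-4}} = 36 \frac{-8 + 24 \left(-27\right) - - \frac{15}{4}}{24 \left(-27\right) - - \frac{15}{4}} = 36 \frac{-8 - 648 + \frac{15}{4}}{-648 + \frac{15}{4}} = 36 \frac{1}{- \frac{2577}{4}} \left(- \frac{2609}{4}\right) = 36 \left(\left(- \frac{4}{2577}\right) \left(- \frac{2609}{4}\right)\right) = 36 \cdot \frac{2609}{2577} = \frac{31308}{859}$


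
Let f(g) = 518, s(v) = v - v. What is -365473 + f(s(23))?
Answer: -364955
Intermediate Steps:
s(v) = 0
-365473 + f(s(23)) = -365473 + 518 = -364955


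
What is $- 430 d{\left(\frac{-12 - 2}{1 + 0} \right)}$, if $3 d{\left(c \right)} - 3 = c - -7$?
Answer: $\frac{1720}{3} \approx 573.33$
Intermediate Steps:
$d{\left(c \right)} = \frac{10}{3} + \frac{c}{3}$ ($d{\left(c \right)} = 1 + \frac{c - -7}{3} = 1 + \frac{c + 7}{3} = 1 + \frac{7 + c}{3} = 1 + \left(\frac{7}{3} + \frac{c}{3}\right) = \frac{10}{3} + \frac{c}{3}$)
$- 430 d{\left(\frac{-12 - 2}{1 + 0} \right)} = - 430 \left(\frac{10}{3} + \frac{\left(-12 - 2\right) \frac{1}{1 + 0}}{3}\right) = - 430 \left(\frac{10}{3} + \frac{\left(-14\right) 1^{-1}}{3}\right) = - 430 \left(\frac{10}{3} + \frac{\left(-14\right) 1}{3}\right) = - 430 \left(\frac{10}{3} + \frac{1}{3} \left(-14\right)\right) = - 430 \left(\frac{10}{3} - \frac{14}{3}\right) = \left(-430\right) \left(- \frac{4}{3}\right) = \frac{1720}{3}$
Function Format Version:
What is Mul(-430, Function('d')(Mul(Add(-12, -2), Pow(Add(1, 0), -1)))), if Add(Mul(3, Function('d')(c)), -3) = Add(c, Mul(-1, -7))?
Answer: Rational(1720, 3) ≈ 573.33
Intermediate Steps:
Function('d')(c) = Add(Rational(10, 3), Mul(Rational(1, 3), c)) (Function('d')(c) = Add(1, Mul(Rational(1, 3), Add(c, Mul(-1, -7)))) = Add(1, Mul(Rational(1, 3), Add(c, 7))) = Add(1, Mul(Rational(1, 3), Add(7, c))) = Add(1, Add(Rational(7, 3), Mul(Rational(1, 3), c))) = Add(Rational(10, 3), Mul(Rational(1, 3), c)))
Mul(-430, Function('d')(Mul(Add(-12, -2), Pow(Add(1, 0), -1)))) = Mul(-430, Add(Rational(10, 3), Mul(Rational(1, 3), Mul(Add(-12, -2), Pow(Add(1, 0), -1))))) = Mul(-430, Add(Rational(10, 3), Mul(Rational(1, 3), Mul(-14, Pow(1, -1))))) = Mul(-430, Add(Rational(10, 3), Mul(Rational(1, 3), Mul(-14, 1)))) = Mul(-430, Add(Rational(10, 3), Mul(Rational(1, 3), -14))) = Mul(-430, Add(Rational(10, 3), Rational(-14, 3))) = Mul(-430, Rational(-4, 3)) = Rational(1720, 3)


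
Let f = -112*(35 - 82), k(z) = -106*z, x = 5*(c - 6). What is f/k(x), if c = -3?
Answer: 2632/2385 ≈ 1.1036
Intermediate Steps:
x = -45 (x = 5*(-3 - 6) = 5*(-9) = -45)
f = 5264 (f = -112*(-47) = 5264)
f/k(x) = 5264/((-106*(-45))) = 5264/4770 = 5264*(1/4770) = 2632/2385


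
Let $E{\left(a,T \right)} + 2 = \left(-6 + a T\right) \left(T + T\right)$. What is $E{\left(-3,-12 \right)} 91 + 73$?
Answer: $-65629$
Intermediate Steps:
$E{\left(a,T \right)} = -2 + 2 T \left(-6 + T a\right)$ ($E{\left(a,T \right)} = -2 + \left(-6 + a T\right) \left(T + T\right) = -2 + \left(-6 + T a\right) 2 T = -2 + 2 T \left(-6 + T a\right)$)
$E{\left(-3,-12 \right)} 91 + 73 = \left(-2 - -144 + 2 \left(-3\right) \left(-12\right)^{2}\right) 91 + 73 = \left(-2 + 144 + 2 \left(-3\right) 144\right) 91 + 73 = \left(-2 + 144 - 864\right) 91 + 73 = \left(-722\right) 91 + 73 = -65702 + 73 = -65629$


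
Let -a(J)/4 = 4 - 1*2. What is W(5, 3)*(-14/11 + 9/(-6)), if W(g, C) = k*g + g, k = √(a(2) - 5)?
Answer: -305/22 - 305*I*√13/22 ≈ -13.864 - 49.986*I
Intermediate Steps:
a(J) = -8 (a(J) = -4*(4 - 1*2) = -4*(4 - 2) = -4*2 = -8)
k = I*√13 (k = √(-8 - 5) = √(-13) = I*√13 ≈ 3.6056*I)
W(g, C) = g + I*g*√13 (W(g, C) = (I*√13)*g + g = I*g*√13 + g = g + I*g*√13)
W(5, 3)*(-14/11 + 9/(-6)) = (5*(1 + I*√13))*(-14/11 + 9/(-6)) = (5 + 5*I*√13)*(-14*1/11 + 9*(-⅙)) = (5 + 5*I*√13)*(-14/11 - 3/2) = (5 + 5*I*√13)*(-61/22) = -305/22 - 305*I*√13/22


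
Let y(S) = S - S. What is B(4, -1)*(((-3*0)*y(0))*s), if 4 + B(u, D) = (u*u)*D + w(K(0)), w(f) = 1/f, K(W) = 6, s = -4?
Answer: 0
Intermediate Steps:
y(S) = 0
w(f) = 1/f
B(u, D) = -23/6 + D*u² (B(u, D) = -4 + ((u*u)*D + 1/6) = -4 + (u²*D + ⅙) = -4 + (D*u² + ⅙) = -4 + (⅙ + D*u²) = -23/6 + D*u²)
B(4, -1)*(((-3*0)*y(0))*s) = (-23/6 - 1*4²)*((-3*0*0)*(-4)) = (-23/6 - 1*16)*((0*0)*(-4)) = (-23/6 - 16)*(0*(-4)) = -119/6*0 = 0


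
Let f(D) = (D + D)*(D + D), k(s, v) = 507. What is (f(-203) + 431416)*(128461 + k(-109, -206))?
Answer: 76897427936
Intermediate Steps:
f(D) = 4*D² (f(D) = (2*D)*(2*D) = 4*D²)
(f(-203) + 431416)*(128461 + k(-109, -206)) = (4*(-203)² + 431416)*(128461 + 507) = (4*41209 + 431416)*128968 = (164836 + 431416)*128968 = 596252*128968 = 76897427936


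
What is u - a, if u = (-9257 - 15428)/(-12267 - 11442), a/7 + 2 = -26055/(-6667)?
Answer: -1946640428/158067903 ≈ -12.315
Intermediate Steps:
a = 89047/6667 (a = -14 + 7*(-26055/(-6667)) = -14 + 7*(-26055*(-1/6667)) = -14 + 7*(26055/6667) = -14 + 182385/6667 = 89047/6667 ≈ 13.356)
u = 24685/23709 (u = -24685/(-23709) = -24685*(-1/23709) = 24685/23709 ≈ 1.0412)
u - a = 24685/23709 - 1*89047/6667 = 24685/23709 - 89047/6667 = -1946640428/158067903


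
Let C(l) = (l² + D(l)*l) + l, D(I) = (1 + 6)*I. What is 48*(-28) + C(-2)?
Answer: -1314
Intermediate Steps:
D(I) = 7*I
C(l) = l + 8*l² (C(l) = (l² + (7*l)*l) + l = (l² + 7*l²) + l = 8*l² + l = l + 8*l²)
48*(-28) + C(-2) = 48*(-28) - 2*(1 + 8*(-2)) = -1344 - 2*(1 - 16) = -1344 - 2*(-15) = -1344 + 30 = -1314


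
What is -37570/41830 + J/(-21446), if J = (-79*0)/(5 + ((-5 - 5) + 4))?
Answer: -3757/4183 ≈ -0.89816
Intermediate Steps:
J = 0 (J = 0/(5 + (-10 + 4)) = 0/(5 - 6) = 0/(-1) = 0*(-1) = 0)
-37570/41830 + J/(-21446) = -37570/41830 + 0/(-21446) = -37570*1/41830 + 0*(-1/21446) = -3757/4183 + 0 = -3757/4183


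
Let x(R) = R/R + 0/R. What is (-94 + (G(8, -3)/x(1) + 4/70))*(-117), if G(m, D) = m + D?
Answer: 364221/35 ≈ 10406.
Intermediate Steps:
G(m, D) = D + m
x(R) = 1 (x(R) = 1 + 0 = 1)
(-94 + (G(8, -3)/x(1) + 4/70))*(-117) = (-94 + ((-3 + 8)/1 + 4/70))*(-117) = (-94 + (5*1 + 4*(1/70)))*(-117) = (-94 + (5 + 2/35))*(-117) = (-94 + 177/35)*(-117) = -3113/35*(-117) = 364221/35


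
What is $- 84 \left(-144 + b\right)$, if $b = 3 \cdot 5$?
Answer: $10836$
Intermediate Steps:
$b = 15$
$- 84 \left(-144 + b\right) = - 84 \left(-144 + 15\right) = \left(-84\right) \left(-129\right) = 10836$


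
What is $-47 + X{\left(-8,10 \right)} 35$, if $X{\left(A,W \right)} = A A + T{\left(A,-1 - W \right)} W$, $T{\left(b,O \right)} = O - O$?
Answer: $2193$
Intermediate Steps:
$T{\left(b,O \right)} = 0$
$X{\left(A,W \right)} = A^{2}$ ($X{\left(A,W \right)} = A A + 0 W = A^{2} + 0 = A^{2}$)
$-47 + X{\left(-8,10 \right)} 35 = -47 + \left(-8\right)^{2} \cdot 35 = -47 + 64 \cdot 35 = -47 + 2240 = 2193$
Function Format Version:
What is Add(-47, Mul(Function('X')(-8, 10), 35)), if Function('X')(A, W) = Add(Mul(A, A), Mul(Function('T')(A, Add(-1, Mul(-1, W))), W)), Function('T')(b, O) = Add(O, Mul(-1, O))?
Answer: 2193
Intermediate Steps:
Function('T')(b, O) = 0
Function('X')(A, W) = Pow(A, 2) (Function('X')(A, W) = Add(Mul(A, A), Mul(0, W)) = Add(Pow(A, 2), 0) = Pow(A, 2))
Add(-47, Mul(Function('X')(-8, 10), 35)) = Add(-47, Mul(Pow(-8, 2), 35)) = Add(-47, Mul(64, 35)) = Add(-47, 2240) = 2193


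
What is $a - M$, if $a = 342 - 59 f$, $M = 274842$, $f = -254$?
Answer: $-259514$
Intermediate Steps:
$a = 15328$ ($a = 342 - -14986 = 342 + 14986 = 15328$)
$a - M = 15328 - 274842 = -259514$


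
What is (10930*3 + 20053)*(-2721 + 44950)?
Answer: 2231507047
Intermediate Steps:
(10930*3 + 20053)*(-2721 + 44950) = (32790 + 20053)*42229 = 52843*42229 = 2231507047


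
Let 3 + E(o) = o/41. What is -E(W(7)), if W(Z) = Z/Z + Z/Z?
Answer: 121/41 ≈ 2.9512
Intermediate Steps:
W(Z) = 2 (W(Z) = 1 + 1 = 2)
E(o) = -3 + o/41
-E(W(7)) = -(-3 + (1/41)*2) = -(-3 + 2/41) = -1*(-121/41) = 121/41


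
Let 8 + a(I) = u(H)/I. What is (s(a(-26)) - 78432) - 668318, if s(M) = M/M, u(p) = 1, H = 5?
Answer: -746749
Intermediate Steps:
a(I) = -8 + 1/I
s(M) = 1
(s(a(-26)) - 78432) - 668318 = (1 - 78432) - 668318 = -78431 - 668318 = -746749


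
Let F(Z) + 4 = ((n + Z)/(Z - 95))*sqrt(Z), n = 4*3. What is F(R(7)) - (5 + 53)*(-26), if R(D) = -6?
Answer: 1504 - 6*I*sqrt(6)/101 ≈ 1504.0 - 0.14551*I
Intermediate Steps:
n = 12
F(Z) = -4 + sqrt(Z)*(12 + Z)/(-95 + Z) (F(Z) = -4 + ((12 + Z)/(Z - 95))*sqrt(Z) = -4 + ((12 + Z)/(-95 + Z))*sqrt(Z) = -4 + sqrt(Z)*(12 + Z)/(-95 + Z))
F(R(7)) - (5 + 53)*(-26) = (380 + (-6)**(3/2) - 4*(-6) + 12*sqrt(-6))/(-95 - 6) - (5 + 53)*(-26) = (380 - 6*I*sqrt(6) + 24 + 12*(I*sqrt(6)))/(-101) - 58*(-26) = -(380 - 6*I*sqrt(6) + 24 + 12*I*sqrt(6))/101 - 1*(-1508) = -(404 + 6*I*sqrt(6))/101 + 1508 = (-4 - 6*I*sqrt(6)/101) + 1508 = 1504 - 6*I*sqrt(6)/101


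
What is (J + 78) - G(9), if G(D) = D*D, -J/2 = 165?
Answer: -333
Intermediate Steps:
J = -330 (J = -2*165 = -330)
G(D) = D²
(J + 78) - G(9) = (-330 + 78) - 1*9² = -252 - 1*81 = -252 - 81 = -333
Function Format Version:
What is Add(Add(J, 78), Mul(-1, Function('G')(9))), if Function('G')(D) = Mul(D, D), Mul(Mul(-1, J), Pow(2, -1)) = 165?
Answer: -333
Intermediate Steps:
J = -330 (J = Mul(-2, 165) = -330)
Function('G')(D) = Pow(D, 2)
Add(Add(J, 78), Mul(-1, Function('G')(9))) = Add(Add(-330, 78), Mul(-1, Pow(9, 2))) = Add(-252, Mul(-1, 81)) = Add(-252, -81) = -333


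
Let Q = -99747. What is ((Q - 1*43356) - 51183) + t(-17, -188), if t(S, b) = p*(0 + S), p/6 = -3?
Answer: -193980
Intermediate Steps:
p = -18 (p = 6*(-3) = -18)
t(S, b) = -18*S (t(S, b) = -18*(0 + S) = -18*S)
((Q - 1*43356) - 51183) + t(-17, -188) = ((-99747 - 1*43356) - 51183) - 18*(-17) = ((-99747 - 43356) - 51183) + 306 = (-143103 - 51183) + 306 = -194286 + 306 = -193980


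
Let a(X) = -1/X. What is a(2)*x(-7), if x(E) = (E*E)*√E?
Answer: -49*I*√7/2 ≈ -64.821*I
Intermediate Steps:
x(E) = E^(5/2) (x(E) = E²*√E = E^(5/2))
a(2)*x(-7) = (-1/2)*(-7)^(5/2) = (-1*½)*(49*I*√7) = -49*I*√7/2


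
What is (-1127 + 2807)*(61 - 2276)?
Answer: -3721200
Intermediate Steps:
(-1127 + 2807)*(61 - 2276) = 1680*(-2215) = -3721200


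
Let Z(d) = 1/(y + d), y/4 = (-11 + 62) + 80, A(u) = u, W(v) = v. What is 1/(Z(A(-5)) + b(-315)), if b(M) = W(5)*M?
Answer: -519/817424 ≈ -0.00063492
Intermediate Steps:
y = 524 (y = 4*((-11 + 62) + 80) = 4*(51 + 80) = 4*131 = 524)
b(M) = 5*M
Z(d) = 1/(524 + d)
1/(Z(A(-5)) + b(-315)) = 1/(1/(524 - 5) + 5*(-315)) = 1/(1/519 - 1575) = 1/(-817424/519) = -519/817424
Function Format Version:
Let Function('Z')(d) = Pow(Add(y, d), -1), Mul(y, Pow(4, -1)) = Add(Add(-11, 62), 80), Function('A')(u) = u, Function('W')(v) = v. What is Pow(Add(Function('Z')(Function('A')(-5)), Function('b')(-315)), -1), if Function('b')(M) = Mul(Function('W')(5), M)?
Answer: Rational(-519, 817424) ≈ -0.00063492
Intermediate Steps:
y = 524 (y = Mul(4, Add(Add(-11, 62), 80)) = Mul(4, Add(51, 80)) = Mul(4, 131) = 524)
Function('b')(M) = Mul(5, M)
Function('Z')(d) = Pow(Add(524, d), -1)
Pow(Add(Function('Z')(Function('A')(-5)), Function('b')(-315)), -1) = Pow(Add(Pow(Add(524, -5), -1), Mul(5, -315)), -1) = Pow(Add(Pow(519, -1), -1575), -1) = Pow(Add(Rational(1, 519), -1575), -1) = Pow(Rational(-817424, 519), -1) = Rational(-519, 817424)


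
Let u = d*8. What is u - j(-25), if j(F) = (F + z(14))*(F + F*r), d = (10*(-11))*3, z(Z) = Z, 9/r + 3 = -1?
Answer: -9185/4 ≈ -2296.3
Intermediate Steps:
r = -9/4 (r = 9/(-3 - 1) = 9/(-4) = 9*(-¼) = -9/4 ≈ -2.2500)
d = -330 (d = -110*3 = -330)
j(F) = -5*F*(14 + F)/4 (j(F) = (F + 14)*(F + F*(-9/4)) = (14 + F)*(F - 9*F/4) = (14 + F)*(-5*F/4) = -5*F*(14 + F)/4)
u = -2640 (u = -330*8 = -2640)
u - j(-25) = -2640 - 5*(-25)*(-14 - 1*(-25))/4 = -2640 - 5*(-25)*(-14 + 25)/4 = -2640 - 5*(-25)*11/4 = -2640 - 1*(-1375/4) = -2640 + 1375/4 = -9185/4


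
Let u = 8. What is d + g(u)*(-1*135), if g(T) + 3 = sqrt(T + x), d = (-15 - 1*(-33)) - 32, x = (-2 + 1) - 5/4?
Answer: 391 - 135*sqrt(23)/2 ≈ 67.281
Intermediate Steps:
x = -9/4 (x = -1 - 5*1/4 = -1 - 5/4 = -9/4 ≈ -2.2500)
d = -14 (d = (-15 + 33) - 32 = 18 - 32 = -14)
g(T) = -3 + sqrt(-9/4 + T) (g(T) = -3 + sqrt(T - 9/4) = -3 + sqrt(-9/4 + T))
d + g(u)*(-1*135) = -14 + (-3 + sqrt(-9 + 4*8)/2)*(-1*135) = -14 + (-3 + sqrt(-9 + 32)/2)*(-135) = -14 + (-3 + sqrt(23)/2)*(-135) = -14 + (405 - 135*sqrt(23)/2) = 391 - 135*sqrt(23)/2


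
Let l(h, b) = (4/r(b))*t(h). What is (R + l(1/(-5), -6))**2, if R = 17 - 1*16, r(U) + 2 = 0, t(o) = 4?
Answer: 49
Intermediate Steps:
r(U) = -2 (r(U) = -2 + 0 = -2)
l(h, b) = -8 (l(h, b) = (4/(-2))*4 = (4*(-1/2))*4 = -2*4 = -8)
R = 1 (R = 17 - 16 = 1)
(R + l(1/(-5), -6))**2 = (1 - 8)**2 = (-7)**2 = 49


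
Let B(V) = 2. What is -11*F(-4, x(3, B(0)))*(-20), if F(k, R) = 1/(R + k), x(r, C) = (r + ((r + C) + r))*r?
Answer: 220/29 ≈ 7.5862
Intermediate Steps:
x(r, C) = r*(C + 3*r) (x(r, C) = (r + ((C + r) + r))*r = (r + (C + 2*r))*r = (C + 3*r)*r = r*(C + 3*r))
-11*F(-4, x(3, B(0)))*(-20) = -11/(3*(2 + 3*3) - 4)*(-20) = -11/(3*(2 + 9) - 4)*(-20) = -11/(3*11 - 4)*(-20) = -11/(33 - 4)*(-20) = -11/29*(-20) = 220/29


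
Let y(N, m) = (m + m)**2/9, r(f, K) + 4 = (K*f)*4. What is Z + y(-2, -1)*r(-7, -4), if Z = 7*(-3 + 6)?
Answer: 69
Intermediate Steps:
Z = 21 (Z = 7*3 = 21)
r(f, K) = -4 + 4*K*f (r(f, K) = -4 + (K*f)*4 = -4 + 4*K*f)
y(N, m) = 4*m**2/9 (y(N, m) = (2*m)**2*(1/9) = (4*m**2)*(1/9) = 4*m**2/9)
Z + y(-2, -1)*r(-7, -4) = 21 + ((4/9)*(-1)**2)*(-4 + 4*(-4)*(-7)) = 21 + ((4/9)*1)*(-4 + 112) = 21 + (4/9)*108 = 21 + 48 = 69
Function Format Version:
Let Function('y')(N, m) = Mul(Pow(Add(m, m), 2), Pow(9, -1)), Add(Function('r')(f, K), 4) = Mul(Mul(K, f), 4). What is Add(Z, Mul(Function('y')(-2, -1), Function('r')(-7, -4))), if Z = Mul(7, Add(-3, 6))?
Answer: 69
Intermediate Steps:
Z = 21 (Z = Mul(7, 3) = 21)
Function('r')(f, K) = Add(-4, Mul(4, K, f)) (Function('r')(f, K) = Add(-4, Mul(Mul(K, f), 4)) = Add(-4, Mul(4, K, f)))
Function('y')(N, m) = Mul(Rational(4, 9), Pow(m, 2)) (Function('y')(N, m) = Mul(Pow(Mul(2, m), 2), Rational(1, 9)) = Mul(Mul(4, Pow(m, 2)), Rational(1, 9)) = Mul(Rational(4, 9), Pow(m, 2)))
Add(Z, Mul(Function('y')(-2, -1), Function('r')(-7, -4))) = Add(21, Mul(Mul(Rational(4, 9), Pow(-1, 2)), Add(-4, Mul(4, -4, -7)))) = Add(21, Mul(Mul(Rational(4, 9), 1), Add(-4, 112))) = Add(21, Mul(Rational(4, 9), 108)) = Add(21, 48) = 69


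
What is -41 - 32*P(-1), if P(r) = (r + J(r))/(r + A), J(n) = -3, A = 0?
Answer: -169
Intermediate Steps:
P(r) = (-3 + r)/r (P(r) = (r - 3)/(r + 0) = (-3 + r)/r)
-41 - 32*P(-1) = -41 - 32*(-3 - 1)/(-1) = -41 - (-32)*(-4) = -41 - 32*4 = -41 - 128 = -169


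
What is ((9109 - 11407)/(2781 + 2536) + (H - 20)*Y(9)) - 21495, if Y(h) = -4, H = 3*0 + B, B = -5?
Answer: -113759513/5317 ≈ -21395.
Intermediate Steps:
H = -5 (H = 3*0 - 5 = 0 - 5 = -5)
((9109 - 11407)/(2781 + 2536) + (H - 20)*Y(9)) - 21495 = ((9109 - 11407)/(2781 + 2536) + (-5 - 20)*(-4)) - 21495 = (-2298/5317 - 25*(-4)) - 21495 = (-2298*1/5317 + 100) - 21495 = (-2298/5317 + 100) - 21495 = 529402/5317 - 21495 = -113759513/5317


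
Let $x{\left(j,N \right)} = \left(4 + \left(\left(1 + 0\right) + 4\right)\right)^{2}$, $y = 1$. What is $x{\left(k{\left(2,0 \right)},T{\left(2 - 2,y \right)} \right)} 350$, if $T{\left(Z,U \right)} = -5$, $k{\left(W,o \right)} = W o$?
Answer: $28350$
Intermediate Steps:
$x{\left(j,N \right)} = 81$ ($x{\left(j,N \right)} = \left(4 + \left(1 + 4\right)\right)^{2} = \left(4 + 5\right)^{2} = 9^{2} = 81$)
$x{\left(k{\left(2,0 \right)},T{\left(2 - 2,y \right)} \right)} 350 = 81 \cdot 350 = 28350$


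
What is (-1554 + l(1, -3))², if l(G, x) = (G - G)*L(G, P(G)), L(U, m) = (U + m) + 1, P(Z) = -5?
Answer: 2414916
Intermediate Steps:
L(U, m) = 1 + U + m
l(G, x) = 0 (l(G, x) = (G - G)*(1 + G - 5) = 0*(-4 + G) = 0)
(-1554 + l(1, -3))² = (-1554 + 0)² = (-1554)² = 2414916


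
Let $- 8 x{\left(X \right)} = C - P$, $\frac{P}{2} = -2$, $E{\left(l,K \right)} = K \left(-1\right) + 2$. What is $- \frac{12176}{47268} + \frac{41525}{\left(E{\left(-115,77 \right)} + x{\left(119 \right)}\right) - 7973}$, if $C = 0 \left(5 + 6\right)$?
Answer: $- \frac{1030401118}{190218249} \approx -5.4169$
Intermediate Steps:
$E{\left(l,K \right)} = 2 - K$ ($E{\left(l,K \right)} = - K + 2 = 2 - K$)
$P = -4$ ($P = 2 \left(-2\right) = -4$)
$C = 0$ ($C = 0 \cdot 11 = 0$)
$x{\left(X \right)} = - \frac{1}{2}$ ($x{\left(X \right)} = - \frac{0 - -4}{8} = - \frac{0 + 4}{8} = \left(- \frac{1}{8}\right) 4 = - \frac{1}{2}$)
$- \frac{12176}{47268} + \frac{41525}{\left(E{\left(-115,77 \right)} + x{\left(119 \right)}\right) - 7973} = - \frac{12176}{47268} + \frac{41525}{\left(\left(2 - 77\right) - \frac{1}{2}\right) - 7973} = \left(-12176\right) \frac{1}{47268} + \frac{41525}{\left(\left(2 - 77\right) - \frac{1}{2}\right) - 7973} = - \frac{3044}{11817} + \frac{41525}{\left(-75 - \frac{1}{2}\right) - 7973} = - \frac{3044}{11817} + \frac{41525}{- \frac{151}{2} - 7973} = - \frac{3044}{11817} + \frac{41525}{- \frac{16097}{2}} = - \frac{3044}{11817} + 41525 \left(- \frac{2}{16097}\right) = - \frac{3044}{11817} - \frac{83050}{16097} = - \frac{1030401118}{190218249}$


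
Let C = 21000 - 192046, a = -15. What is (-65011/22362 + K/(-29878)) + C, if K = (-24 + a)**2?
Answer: -28570813607929/167032959 ≈ -1.7105e+5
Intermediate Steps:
C = -171046
K = 1521 (K = (-24 - 15)**2 = (-39)**2 = 1521)
(-65011/22362 + K/(-29878)) + C = (-65011/22362 + 1521/(-29878)) - 171046 = (-65011*1/22362 + 1521*(-1/29878)) - 171046 = (-65011/22362 - 1521/29878) - 171046 = -494102815/167032959 - 171046 = -28570813607929/167032959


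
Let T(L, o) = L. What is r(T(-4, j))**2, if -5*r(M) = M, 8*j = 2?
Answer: 16/25 ≈ 0.64000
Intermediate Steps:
j = 1/4 (j = (1/8)*2 = 1/4 ≈ 0.25000)
r(M) = -M/5
r(T(-4, j))**2 = (-1/5*(-4))**2 = (4/5)**2 = 16/25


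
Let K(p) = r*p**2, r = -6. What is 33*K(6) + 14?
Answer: -7114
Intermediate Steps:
K(p) = -6*p**2
33*K(6) + 14 = 33*(-6*6**2) + 14 = 33*(-6*36) + 14 = 33*(-216) + 14 = -7128 + 14 = -7114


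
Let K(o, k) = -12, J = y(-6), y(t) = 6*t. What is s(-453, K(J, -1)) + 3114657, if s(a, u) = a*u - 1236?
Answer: 3118857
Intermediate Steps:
J = -36 (J = 6*(-6) = -36)
s(a, u) = -1236 + a*u
s(-453, K(J, -1)) + 3114657 = (-1236 - 453*(-12)) + 3114657 = (-1236 + 5436) + 3114657 = 4200 + 3114657 = 3118857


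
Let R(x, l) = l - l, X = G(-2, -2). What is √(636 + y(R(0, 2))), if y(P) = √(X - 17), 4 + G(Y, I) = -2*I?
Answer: √(636 + I*√17) ≈ 25.219 + 0.08175*I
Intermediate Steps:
G(Y, I) = -4 - 2*I
X = 0 (X = -4 - 2*(-2) = -4 + 4 = 0)
R(x, l) = 0
y(P) = I*√17 (y(P) = √(0 - 17) = √(-17) = I*√17)
√(636 + y(R(0, 2))) = √(636 + I*√17)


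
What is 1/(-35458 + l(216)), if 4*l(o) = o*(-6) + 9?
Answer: -4/143119 ≈ -2.7949e-5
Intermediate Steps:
l(o) = 9/4 - 3*o/2 (l(o) = (o*(-6) + 9)/4 = (-6*o + 9)/4 = (9 - 6*o)/4 = 9/4 - 3*o/2)
1/(-35458 + l(216)) = 1/(-35458 + (9/4 - 3/2*216)) = 1/(-35458 + (9/4 - 324)) = 1/(-35458 - 1287/4) = 1/(-143119/4) = -4/143119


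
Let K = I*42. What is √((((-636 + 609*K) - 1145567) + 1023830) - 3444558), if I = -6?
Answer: I*√3720399 ≈ 1928.8*I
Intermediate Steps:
K = -252 (K = -6*42 = -252)
√((((-636 + 609*K) - 1145567) + 1023830) - 3444558) = √((((-636 + 609*(-252)) - 1145567) + 1023830) - 3444558) = √((((-636 - 153468) - 1145567) + 1023830) - 3444558) = √(((-154104 - 1145567) + 1023830) - 3444558) = √((-1299671 + 1023830) - 3444558) = √(-275841 - 3444558) = √(-3720399) = I*√3720399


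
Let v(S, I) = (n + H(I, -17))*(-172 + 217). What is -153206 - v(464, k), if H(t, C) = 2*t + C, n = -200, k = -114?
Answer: -133181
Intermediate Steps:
H(t, C) = C + 2*t
v(S, I) = -9765 + 90*I (v(S, I) = (-200 + (-17 + 2*I))*(-172 + 217) = (-217 + 2*I)*45 = -9765 + 90*I)
-153206 - v(464, k) = -153206 - (-9765 + 90*(-114)) = -153206 - (-9765 - 10260) = -153206 - 1*(-20025) = -153206 + 20025 = -133181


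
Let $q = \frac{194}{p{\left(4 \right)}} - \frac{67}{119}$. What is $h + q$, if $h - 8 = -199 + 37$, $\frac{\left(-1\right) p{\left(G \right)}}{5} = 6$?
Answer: $- \frac{287438}{1785} \approx -161.03$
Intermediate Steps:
$p{\left(G \right)} = -30$ ($p{\left(G \right)} = \left(-5\right) 6 = -30$)
$h = -154$ ($h = 8 + \left(-199 + 37\right) = 8 - 162 = -154$)
$q = - \frac{12548}{1785}$ ($q = \frac{194}{-30} - \frac{67}{119} = 194 \left(- \frac{1}{30}\right) - \frac{67}{119} = - \frac{97}{15} - \frac{67}{119} = - \frac{12548}{1785} \approx -7.0297$)
$h + q = -154 - \frac{12548}{1785} = - \frac{287438}{1785}$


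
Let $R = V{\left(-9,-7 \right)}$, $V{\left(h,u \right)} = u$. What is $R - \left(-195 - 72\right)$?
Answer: $260$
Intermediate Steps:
$R = -7$
$R - \left(-195 - 72\right) = -7 - \left(-195 - 72\right) = -7 - -267 = -7 + 267 = 260$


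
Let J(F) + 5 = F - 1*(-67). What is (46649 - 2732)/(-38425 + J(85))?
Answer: -43917/38278 ≈ -1.1473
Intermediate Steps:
J(F) = 62 + F (J(F) = -5 + (F - 1*(-67)) = -5 + (F + 67) = -5 + (67 + F) = 62 + F)
(46649 - 2732)/(-38425 + J(85)) = (46649 - 2732)/(-38425 + (62 + 85)) = 43917/(-38425 + 147) = 43917/(-38278) = 43917*(-1/38278) = -43917/38278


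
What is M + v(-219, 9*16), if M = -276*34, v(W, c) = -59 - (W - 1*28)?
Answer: -9196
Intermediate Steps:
v(W, c) = -31 - W (v(W, c) = -59 - (W - 28) = -59 - (-28 + W) = -59 + (28 - W) = -31 - W)
M = -9384
M + v(-219, 9*16) = -9384 + (-31 - 1*(-219)) = -9384 + (-31 + 219) = -9384 + 188 = -9196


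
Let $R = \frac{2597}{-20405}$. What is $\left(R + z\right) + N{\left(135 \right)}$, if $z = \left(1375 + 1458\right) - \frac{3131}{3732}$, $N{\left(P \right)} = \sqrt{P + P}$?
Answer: $\frac{581303251}{205260} + 3 \sqrt{30} \approx 2848.5$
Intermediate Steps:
$N{\left(P \right)} = \sqrt{2} \sqrt{P}$ ($N{\left(P \right)} = \sqrt{2 P} = \sqrt{2} \sqrt{P}$)
$z = \frac{10569625}{3732}$ ($z = 2833 - \frac{3131}{3732} = \frac{10569625}{3732} \approx 2832.2$)
$R = - \frac{7}{55}$ ($R = 2597 \left(- \frac{1}{20405}\right) = - \frac{7}{55} \approx -0.12727$)
$\left(R + z\right) + N{\left(135 \right)} = \left(- \frac{7}{55} + \frac{10569625}{3732}\right) + \sqrt{2} \sqrt{135} = \frac{581303251}{205260} + \sqrt{2} \cdot 3 \sqrt{15} = \frac{581303251}{205260} + 3 \sqrt{30}$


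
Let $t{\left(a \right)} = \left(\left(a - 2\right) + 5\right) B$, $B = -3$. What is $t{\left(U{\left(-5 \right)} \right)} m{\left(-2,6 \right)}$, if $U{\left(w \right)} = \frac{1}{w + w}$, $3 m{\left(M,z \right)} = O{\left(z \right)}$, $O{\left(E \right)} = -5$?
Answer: $\frac{29}{2} \approx 14.5$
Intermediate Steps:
$m{\left(M,z \right)} = - \frac{5}{3}$ ($m{\left(M,z \right)} = \frac{1}{3} \left(-5\right) = - \frac{5}{3}$)
$U{\left(w \right)} = \frac{1}{2 w}$
$t{\left(a \right)} = -9 - 3 a$ ($t{\left(a \right)} = \left(\left(a - 2\right) + 5\right) \left(-3\right) = \left(\left(-2 + a\right) + 5\right) \left(-3\right) = \left(3 + a\right) \left(-3\right) = -9 - 3 a$)
$t{\left(U{\left(-5 \right)} \right)} m{\left(-2,6 \right)} = \left(-9 - 3 \frac{1}{2 \left(-5\right)}\right) \left(- \frac{5}{3}\right) = \left(-9 - 3 \cdot \frac{1}{2} \left(- \frac{1}{5}\right)\right) \left(- \frac{5}{3}\right) = \left(-9 - - \frac{3}{10}\right) \left(- \frac{5}{3}\right) = \left(-9 + \frac{3}{10}\right) \left(- \frac{5}{3}\right) = \left(- \frac{87}{10}\right) \left(- \frac{5}{3}\right) = \frac{29}{2}$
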